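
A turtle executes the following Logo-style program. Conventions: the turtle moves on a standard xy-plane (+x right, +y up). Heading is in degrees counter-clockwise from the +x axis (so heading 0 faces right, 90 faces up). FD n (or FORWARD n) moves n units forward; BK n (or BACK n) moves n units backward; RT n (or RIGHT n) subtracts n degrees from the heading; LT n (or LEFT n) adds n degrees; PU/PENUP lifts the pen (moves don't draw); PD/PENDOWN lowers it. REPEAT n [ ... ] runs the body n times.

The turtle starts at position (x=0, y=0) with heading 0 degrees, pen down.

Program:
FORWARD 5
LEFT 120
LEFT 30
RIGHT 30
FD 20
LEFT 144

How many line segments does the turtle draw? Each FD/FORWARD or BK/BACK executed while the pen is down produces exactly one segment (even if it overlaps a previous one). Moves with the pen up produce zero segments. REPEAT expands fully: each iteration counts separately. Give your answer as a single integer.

Answer: 2

Derivation:
Executing turtle program step by step:
Start: pos=(0,0), heading=0, pen down
FD 5: (0,0) -> (5,0) [heading=0, draw]
LT 120: heading 0 -> 120
LT 30: heading 120 -> 150
RT 30: heading 150 -> 120
FD 20: (5,0) -> (-5,17.321) [heading=120, draw]
LT 144: heading 120 -> 264
Final: pos=(-5,17.321), heading=264, 2 segment(s) drawn
Segments drawn: 2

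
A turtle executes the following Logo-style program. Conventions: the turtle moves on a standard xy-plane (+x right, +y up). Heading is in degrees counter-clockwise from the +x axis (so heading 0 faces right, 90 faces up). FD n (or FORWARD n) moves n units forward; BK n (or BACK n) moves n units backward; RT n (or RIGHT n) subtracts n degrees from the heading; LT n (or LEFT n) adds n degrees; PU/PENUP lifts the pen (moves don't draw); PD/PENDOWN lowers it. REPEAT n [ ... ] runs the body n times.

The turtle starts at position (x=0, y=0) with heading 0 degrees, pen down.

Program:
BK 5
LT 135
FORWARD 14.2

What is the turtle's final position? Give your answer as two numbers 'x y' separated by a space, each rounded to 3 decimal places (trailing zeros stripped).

Answer: -15.041 10.041

Derivation:
Executing turtle program step by step:
Start: pos=(0,0), heading=0, pen down
BK 5: (0,0) -> (-5,0) [heading=0, draw]
LT 135: heading 0 -> 135
FD 14.2: (-5,0) -> (-15.041,10.041) [heading=135, draw]
Final: pos=(-15.041,10.041), heading=135, 2 segment(s) drawn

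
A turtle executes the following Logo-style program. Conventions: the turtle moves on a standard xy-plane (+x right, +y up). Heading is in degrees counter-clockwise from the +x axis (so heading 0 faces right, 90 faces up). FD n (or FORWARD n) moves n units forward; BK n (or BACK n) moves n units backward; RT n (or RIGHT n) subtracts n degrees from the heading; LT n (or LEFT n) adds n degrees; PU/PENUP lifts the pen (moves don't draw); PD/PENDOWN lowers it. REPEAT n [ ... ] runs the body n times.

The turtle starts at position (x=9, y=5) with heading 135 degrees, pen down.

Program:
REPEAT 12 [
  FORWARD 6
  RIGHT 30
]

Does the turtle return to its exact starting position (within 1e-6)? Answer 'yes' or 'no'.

Executing turtle program step by step:
Start: pos=(9,5), heading=135, pen down
REPEAT 12 [
  -- iteration 1/12 --
  FD 6: (9,5) -> (4.757,9.243) [heading=135, draw]
  RT 30: heading 135 -> 105
  -- iteration 2/12 --
  FD 6: (4.757,9.243) -> (3.204,15.038) [heading=105, draw]
  RT 30: heading 105 -> 75
  -- iteration 3/12 --
  FD 6: (3.204,15.038) -> (4.757,20.834) [heading=75, draw]
  RT 30: heading 75 -> 45
  -- iteration 4/12 --
  FD 6: (4.757,20.834) -> (9,25.076) [heading=45, draw]
  RT 30: heading 45 -> 15
  -- iteration 5/12 --
  FD 6: (9,25.076) -> (14.796,26.629) [heading=15, draw]
  RT 30: heading 15 -> 345
  -- iteration 6/12 --
  FD 6: (14.796,26.629) -> (20.591,25.076) [heading=345, draw]
  RT 30: heading 345 -> 315
  -- iteration 7/12 --
  FD 6: (20.591,25.076) -> (24.834,20.834) [heading=315, draw]
  RT 30: heading 315 -> 285
  -- iteration 8/12 --
  FD 6: (24.834,20.834) -> (26.387,15.038) [heading=285, draw]
  RT 30: heading 285 -> 255
  -- iteration 9/12 --
  FD 6: (26.387,15.038) -> (24.834,9.243) [heading=255, draw]
  RT 30: heading 255 -> 225
  -- iteration 10/12 --
  FD 6: (24.834,9.243) -> (20.591,5) [heading=225, draw]
  RT 30: heading 225 -> 195
  -- iteration 11/12 --
  FD 6: (20.591,5) -> (14.796,3.447) [heading=195, draw]
  RT 30: heading 195 -> 165
  -- iteration 12/12 --
  FD 6: (14.796,3.447) -> (9,5) [heading=165, draw]
  RT 30: heading 165 -> 135
]
Final: pos=(9,5), heading=135, 12 segment(s) drawn

Start position: (9, 5)
Final position: (9, 5)
Distance = 0; < 1e-6 -> CLOSED

Answer: yes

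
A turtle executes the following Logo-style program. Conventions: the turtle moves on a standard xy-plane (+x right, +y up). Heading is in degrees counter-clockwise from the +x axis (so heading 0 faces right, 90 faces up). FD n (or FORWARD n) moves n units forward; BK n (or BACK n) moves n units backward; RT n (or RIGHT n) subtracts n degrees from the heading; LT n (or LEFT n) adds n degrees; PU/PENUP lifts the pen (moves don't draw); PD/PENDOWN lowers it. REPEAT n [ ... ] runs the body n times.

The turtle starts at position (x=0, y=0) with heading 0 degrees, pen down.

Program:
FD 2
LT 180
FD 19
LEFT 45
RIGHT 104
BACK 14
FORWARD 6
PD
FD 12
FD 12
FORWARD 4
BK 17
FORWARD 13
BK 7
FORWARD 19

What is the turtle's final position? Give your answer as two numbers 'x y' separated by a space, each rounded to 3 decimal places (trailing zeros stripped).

Executing turtle program step by step:
Start: pos=(0,0), heading=0, pen down
FD 2: (0,0) -> (2,0) [heading=0, draw]
LT 180: heading 0 -> 180
FD 19: (2,0) -> (-17,0) [heading=180, draw]
LT 45: heading 180 -> 225
RT 104: heading 225 -> 121
BK 14: (-17,0) -> (-9.789,-12) [heading=121, draw]
FD 6: (-9.789,-12) -> (-12.88,-6.857) [heading=121, draw]
PD: pen down
FD 12: (-12.88,-6.857) -> (-19.06,3.429) [heading=121, draw]
FD 12: (-19.06,3.429) -> (-25.241,13.715) [heading=121, draw]
FD 4: (-25.241,13.715) -> (-27.301,17.143) [heading=121, draw]
BK 17: (-27.301,17.143) -> (-18.545,2.572) [heading=121, draw]
FD 13: (-18.545,2.572) -> (-25.241,13.715) [heading=121, draw]
BK 7: (-25.241,13.715) -> (-21.635,7.715) [heading=121, draw]
FD 19: (-21.635,7.715) -> (-31.421,24.001) [heading=121, draw]
Final: pos=(-31.421,24.001), heading=121, 11 segment(s) drawn

Answer: -31.421 24.001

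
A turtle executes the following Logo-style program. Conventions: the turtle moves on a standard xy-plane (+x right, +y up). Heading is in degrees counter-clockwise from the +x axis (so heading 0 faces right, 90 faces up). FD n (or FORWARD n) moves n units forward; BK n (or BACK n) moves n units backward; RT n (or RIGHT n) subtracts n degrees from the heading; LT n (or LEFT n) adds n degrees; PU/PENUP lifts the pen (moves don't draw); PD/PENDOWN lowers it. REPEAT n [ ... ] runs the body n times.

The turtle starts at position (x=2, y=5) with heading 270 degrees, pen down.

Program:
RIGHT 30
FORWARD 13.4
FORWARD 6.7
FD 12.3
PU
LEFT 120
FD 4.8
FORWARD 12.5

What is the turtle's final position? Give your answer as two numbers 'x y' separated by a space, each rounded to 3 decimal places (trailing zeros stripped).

Executing turtle program step by step:
Start: pos=(2,5), heading=270, pen down
RT 30: heading 270 -> 240
FD 13.4: (2,5) -> (-4.7,-6.605) [heading=240, draw]
FD 6.7: (-4.7,-6.605) -> (-8.05,-12.407) [heading=240, draw]
FD 12.3: (-8.05,-12.407) -> (-14.2,-23.059) [heading=240, draw]
PU: pen up
LT 120: heading 240 -> 0
FD 4.8: (-14.2,-23.059) -> (-9.4,-23.059) [heading=0, move]
FD 12.5: (-9.4,-23.059) -> (3.1,-23.059) [heading=0, move]
Final: pos=(3.1,-23.059), heading=0, 3 segment(s) drawn

Answer: 3.1 -23.059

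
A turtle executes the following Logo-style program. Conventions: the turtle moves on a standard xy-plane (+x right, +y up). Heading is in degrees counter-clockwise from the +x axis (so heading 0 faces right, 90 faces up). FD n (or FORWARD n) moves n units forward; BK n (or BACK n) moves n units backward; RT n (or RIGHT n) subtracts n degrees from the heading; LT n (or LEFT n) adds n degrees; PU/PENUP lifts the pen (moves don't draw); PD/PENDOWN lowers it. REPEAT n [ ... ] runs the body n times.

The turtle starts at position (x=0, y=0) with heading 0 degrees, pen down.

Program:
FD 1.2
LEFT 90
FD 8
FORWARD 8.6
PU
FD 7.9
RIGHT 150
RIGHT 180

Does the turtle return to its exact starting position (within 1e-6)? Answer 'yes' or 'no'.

Answer: no

Derivation:
Executing turtle program step by step:
Start: pos=(0,0), heading=0, pen down
FD 1.2: (0,0) -> (1.2,0) [heading=0, draw]
LT 90: heading 0 -> 90
FD 8: (1.2,0) -> (1.2,8) [heading=90, draw]
FD 8.6: (1.2,8) -> (1.2,16.6) [heading=90, draw]
PU: pen up
FD 7.9: (1.2,16.6) -> (1.2,24.5) [heading=90, move]
RT 150: heading 90 -> 300
RT 180: heading 300 -> 120
Final: pos=(1.2,24.5), heading=120, 3 segment(s) drawn

Start position: (0, 0)
Final position: (1.2, 24.5)
Distance = 24.529; >= 1e-6 -> NOT closed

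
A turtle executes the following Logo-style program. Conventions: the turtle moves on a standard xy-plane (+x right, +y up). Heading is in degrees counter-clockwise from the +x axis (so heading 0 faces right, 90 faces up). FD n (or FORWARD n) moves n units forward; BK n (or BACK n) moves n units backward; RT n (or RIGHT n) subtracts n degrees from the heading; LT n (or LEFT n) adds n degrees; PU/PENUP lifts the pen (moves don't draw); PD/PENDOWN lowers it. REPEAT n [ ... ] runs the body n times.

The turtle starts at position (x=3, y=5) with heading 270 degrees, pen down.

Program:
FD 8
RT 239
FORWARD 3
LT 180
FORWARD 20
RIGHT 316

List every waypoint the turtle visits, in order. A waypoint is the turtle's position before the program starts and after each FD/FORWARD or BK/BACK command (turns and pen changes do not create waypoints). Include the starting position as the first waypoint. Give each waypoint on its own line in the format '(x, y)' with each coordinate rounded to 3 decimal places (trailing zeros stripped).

Executing turtle program step by step:
Start: pos=(3,5), heading=270, pen down
FD 8: (3,5) -> (3,-3) [heading=270, draw]
RT 239: heading 270 -> 31
FD 3: (3,-3) -> (5.572,-1.455) [heading=31, draw]
LT 180: heading 31 -> 211
FD 20: (5.572,-1.455) -> (-11.572,-11.756) [heading=211, draw]
RT 316: heading 211 -> 255
Final: pos=(-11.572,-11.756), heading=255, 3 segment(s) drawn
Waypoints (4 total):
(3, 5)
(3, -3)
(5.572, -1.455)
(-11.572, -11.756)

Answer: (3, 5)
(3, -3)
(5.572, -1.455)
(-11.572, -11.756)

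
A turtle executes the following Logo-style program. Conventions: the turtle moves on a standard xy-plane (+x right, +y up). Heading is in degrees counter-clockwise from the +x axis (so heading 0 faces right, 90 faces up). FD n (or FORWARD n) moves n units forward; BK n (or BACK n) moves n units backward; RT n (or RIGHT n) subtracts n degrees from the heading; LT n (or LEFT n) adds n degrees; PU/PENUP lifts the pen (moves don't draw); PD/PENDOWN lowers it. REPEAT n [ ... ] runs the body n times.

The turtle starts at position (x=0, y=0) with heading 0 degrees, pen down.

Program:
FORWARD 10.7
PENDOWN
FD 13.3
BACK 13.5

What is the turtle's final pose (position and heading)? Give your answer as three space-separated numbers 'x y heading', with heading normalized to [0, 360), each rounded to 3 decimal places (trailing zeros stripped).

Executing turtle program step by step:
Start: pos=(0,0), heading=0, pen down
FD 10.7: (0,0) -> (10.7,0) [heading=0, draw]
PD: pen down
FD 13.3: (10.7,0) -> (24,0) [heading=0, draw]
BK 13.5: (24,0) -> (10.5,0) [heading=0, draw]
Final: pos=(10.5,0), heading=0, 3 segment(s) drawn

Answer: 10.5 0 0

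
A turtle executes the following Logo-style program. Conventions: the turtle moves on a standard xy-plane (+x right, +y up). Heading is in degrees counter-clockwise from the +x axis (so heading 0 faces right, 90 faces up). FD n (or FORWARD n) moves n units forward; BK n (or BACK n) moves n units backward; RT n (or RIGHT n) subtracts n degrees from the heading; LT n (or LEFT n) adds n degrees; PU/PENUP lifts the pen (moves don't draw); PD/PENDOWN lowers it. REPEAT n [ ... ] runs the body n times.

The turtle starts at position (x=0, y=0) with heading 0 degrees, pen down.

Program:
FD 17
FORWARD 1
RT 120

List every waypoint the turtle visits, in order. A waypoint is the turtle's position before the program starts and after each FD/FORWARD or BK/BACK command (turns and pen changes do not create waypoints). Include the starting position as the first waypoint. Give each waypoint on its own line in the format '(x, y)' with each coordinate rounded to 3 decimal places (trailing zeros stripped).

Answer: (0, 0)
(17, 0)
(18, 0)

Derivation:
Executing turtle program step by step:
Start: pos=(0,0), heading=0, pen down
FD 17: (0,0) -> (17,0) [heading=0, draw]
FD 1: (17,0) -> (18,0) [heading=0, draw]
RT 120: heading 0 -> 240
Final: pos=(18,0), heading=240, 2 segment(s) drawn
Waypoints (3 total):
(0, 0)
(17, 0)
(18, 0)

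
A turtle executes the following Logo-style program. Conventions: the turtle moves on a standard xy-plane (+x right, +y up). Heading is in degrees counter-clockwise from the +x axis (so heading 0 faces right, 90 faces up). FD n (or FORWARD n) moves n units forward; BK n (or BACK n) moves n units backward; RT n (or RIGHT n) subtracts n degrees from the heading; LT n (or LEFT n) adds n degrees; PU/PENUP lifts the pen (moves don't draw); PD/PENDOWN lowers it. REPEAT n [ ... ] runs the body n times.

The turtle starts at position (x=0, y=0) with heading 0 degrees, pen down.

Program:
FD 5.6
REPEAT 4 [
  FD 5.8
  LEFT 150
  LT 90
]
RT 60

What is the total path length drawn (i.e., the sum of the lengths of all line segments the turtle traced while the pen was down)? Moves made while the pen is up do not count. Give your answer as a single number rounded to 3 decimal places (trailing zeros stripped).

Executing turtle program step by step:
Start: pos=(0,0), heading=0, pen down
FD 5.6: (0,0) -> (5.6,0) [heading=0, draw]
REPEAT 4 [
  -- iteration 1/4 --
  FD 5.8: (5.6,0) -> (11.4,0) [heading=0, draw]
  LT 150: heading 0 -> 150
  LT 90: heading 150 -> 240
  -- iteration 2/4 --
  FD 5.8: (11.4,0) -> (8.5,-5.023) [heading=240, draw]
  LT 150: heading 240 -> 30
  LT 90: heading 30 -> 120
  -- iteration 3/4 --
  FD 5.8: (8.5,-5.023) -> (5.6,0) [heading=120, draw]
  LT 150: heading 120 -> 270
  LT 90: heading 270 -> 0
  -- iteration 4/4 --
  FD 5.8: (5.6,0) -> (11.4,0) [heading=0, draw]
  LT 150: heading 0 -> 150
  LT 90: heading 150 -> 240
]
RT 60: heading 240 -> 180
Final: pos=(11.4,0), heading=180, 5 segment(s) drawn

Segment lengths:
  seg 1: (0,0) -> (5.6,0), length = 5.6
  seg 2: (5.6,0) -> (11.4,0), length = 5.8
  seg 3: (11.4,0) -> (8.5,-5.023), length = 5.8
  seg 4: (8.5,-5.023) -> (5.6,0), length = 5.8
  seg 5: (5.6,0) -> (11.4,0), length = 5.8
Total = 28.8

Answer: 28.8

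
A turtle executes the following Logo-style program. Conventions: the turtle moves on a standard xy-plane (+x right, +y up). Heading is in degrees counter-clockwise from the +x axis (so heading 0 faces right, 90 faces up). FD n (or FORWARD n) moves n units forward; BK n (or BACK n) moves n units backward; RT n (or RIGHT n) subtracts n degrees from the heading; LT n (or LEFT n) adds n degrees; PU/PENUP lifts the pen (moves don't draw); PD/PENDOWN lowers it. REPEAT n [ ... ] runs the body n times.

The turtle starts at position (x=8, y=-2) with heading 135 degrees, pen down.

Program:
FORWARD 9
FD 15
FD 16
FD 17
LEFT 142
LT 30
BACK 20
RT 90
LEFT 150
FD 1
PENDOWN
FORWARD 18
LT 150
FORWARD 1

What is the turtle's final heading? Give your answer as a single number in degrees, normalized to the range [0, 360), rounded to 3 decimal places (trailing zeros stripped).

Answer: 157

Derivation:
Executing turtle program step by step:
Start: pos=(8,-2), heading=135, pen down
FD 9: (8,-2) -> (1.636,4.364) [heading=135, draw]
FD 15: (1.636,4.364) -> (-8.971,14.971) [heading=135, draw]
FD 16: (-8.971,14.971) -> (-20.284,26.284) [heading=135, draw]
FD 17: (-20.284,26.284) -> (-32.305,38.305) [heading=135, draw]
LT 142: heading 135 -> 277
LT 30: heading 277 -> 307
BK 20: (-32.305,38.305) -> (-44.341,54.278) [heading=307, draw]
RT 90: heading 307 -> 217
LT 150: heading 217 -> 7
FD 1: (-44.341,54.278) -> (-43.349,54.4) [heading=7, draw]
PD: pen down
FD 18: (-43.349,54.4) -> (-25.483,56.593) [heading=7, draw]
LT 150: heading 7 -> 157
FD 1: (-25.483,56.593) -> (-26.404,56.984) [heading=157, draw]
Final: pos=(-26.404,56.984), heading=157, 8 segment(s) drawn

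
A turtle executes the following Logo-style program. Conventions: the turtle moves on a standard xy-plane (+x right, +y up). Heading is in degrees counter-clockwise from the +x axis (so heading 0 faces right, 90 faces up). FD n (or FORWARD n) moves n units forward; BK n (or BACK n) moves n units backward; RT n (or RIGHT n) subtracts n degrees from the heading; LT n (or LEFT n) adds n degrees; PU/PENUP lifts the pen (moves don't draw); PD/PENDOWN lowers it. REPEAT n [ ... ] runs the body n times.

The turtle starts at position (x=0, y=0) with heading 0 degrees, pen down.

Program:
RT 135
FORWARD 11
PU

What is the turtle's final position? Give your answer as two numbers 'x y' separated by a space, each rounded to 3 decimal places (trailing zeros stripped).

Executing turtle program step by step:
Start: pos=(0,0), heading=0, pen down
RT 135: heading 0 -> 225
FD 11: (0,0) -> (-7.778,-7.778) [heading=225, draw]
PU: pen up
Final: pos=(-7.778,-7.778), heading=225, 1 segment(s) drawn

Answer: -7.778 -7.778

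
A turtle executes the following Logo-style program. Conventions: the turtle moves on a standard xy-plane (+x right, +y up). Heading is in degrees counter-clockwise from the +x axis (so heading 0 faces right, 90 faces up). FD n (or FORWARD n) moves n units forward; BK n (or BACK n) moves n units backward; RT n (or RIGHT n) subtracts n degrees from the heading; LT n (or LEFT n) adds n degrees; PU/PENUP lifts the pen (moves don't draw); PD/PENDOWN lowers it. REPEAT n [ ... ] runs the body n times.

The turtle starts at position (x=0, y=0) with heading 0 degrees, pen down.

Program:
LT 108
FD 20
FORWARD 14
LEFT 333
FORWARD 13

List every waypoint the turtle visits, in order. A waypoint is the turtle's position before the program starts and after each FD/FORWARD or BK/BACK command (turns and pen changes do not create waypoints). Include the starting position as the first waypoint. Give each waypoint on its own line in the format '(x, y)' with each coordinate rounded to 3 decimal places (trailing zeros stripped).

Executing turtle program step by step:
Start: pos=(0,0), heading=0, pen down
LT 108: heading 0 -> 108
FD 20: (0,0) -> (-6.18,19.021) [heading=108, draw]
FD 14: (-6.18,19.021) -> (-10.507,32.336) [heading=108, draw]
LT 333: heading 108 -> 81
FD 13: (-10.507,32.336) -> (-8.473,45.176) [heading=81, draw]
Final: pos=(-8.473,45.176), heading=81, 3 segment(s) drawn
Waypoints (4 total):
(0, 0)
(-6.18, 19.021)
(-10.507, 32.336)
(-8.473, 45.176)

Answer: (0, 0)
(-6.18, 19.021)
(-10.507, 32.336)
(-8.473, 45.176)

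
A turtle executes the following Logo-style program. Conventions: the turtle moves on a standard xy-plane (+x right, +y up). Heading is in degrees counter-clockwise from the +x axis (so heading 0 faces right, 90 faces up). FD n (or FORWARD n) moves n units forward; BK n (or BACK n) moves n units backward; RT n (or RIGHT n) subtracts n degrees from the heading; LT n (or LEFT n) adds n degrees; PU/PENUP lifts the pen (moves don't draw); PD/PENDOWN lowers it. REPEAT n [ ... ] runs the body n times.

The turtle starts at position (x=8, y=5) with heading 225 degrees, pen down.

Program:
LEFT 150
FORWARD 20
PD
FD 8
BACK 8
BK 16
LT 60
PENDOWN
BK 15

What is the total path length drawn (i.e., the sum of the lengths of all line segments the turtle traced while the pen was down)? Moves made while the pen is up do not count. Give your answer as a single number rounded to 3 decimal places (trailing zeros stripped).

Executing turtle program step by step:
Start: pos=(8,5), heading=225, pen down
LT 150: heading 225 -> 15
FD 20: (8,5) -> (27.319,10.176) [heading=15, draw]
PD: pen down
FD 8: (27.319,10.176) -> (35.046,12.247) [heading=15, draw]
BK 8: (35.046,12.247) -> (27.319,10.176) [heading=15, draw]
BK 16: (27.319,10.176) -> (11.864,6.035) [heading=15, draw]
LT 60: heading 15 -> 75
PD: pen down
BK 15: (11.864,6.035) -> (7.981,-8.454) [heading=75, draw]
Final: pos=(7.981,-8.454), heading=75, 5 segment(s) drawn

Segment lengths:
  seg 1: (8,5) -> (27.319,10.176), length = 20
  seg 2: (27.319,10.176) -> (35.046,12.247), length = 8
  seg 3: (35.046,12.247) -> (27.319,10.176), length = 8
  seg 4: (27.319,10.176) -> (11.864,6.035), length = 16
  seg 5: (11.864,6.035) -> (7.981,-8.454), length = 15
Total = 67

Answer: 67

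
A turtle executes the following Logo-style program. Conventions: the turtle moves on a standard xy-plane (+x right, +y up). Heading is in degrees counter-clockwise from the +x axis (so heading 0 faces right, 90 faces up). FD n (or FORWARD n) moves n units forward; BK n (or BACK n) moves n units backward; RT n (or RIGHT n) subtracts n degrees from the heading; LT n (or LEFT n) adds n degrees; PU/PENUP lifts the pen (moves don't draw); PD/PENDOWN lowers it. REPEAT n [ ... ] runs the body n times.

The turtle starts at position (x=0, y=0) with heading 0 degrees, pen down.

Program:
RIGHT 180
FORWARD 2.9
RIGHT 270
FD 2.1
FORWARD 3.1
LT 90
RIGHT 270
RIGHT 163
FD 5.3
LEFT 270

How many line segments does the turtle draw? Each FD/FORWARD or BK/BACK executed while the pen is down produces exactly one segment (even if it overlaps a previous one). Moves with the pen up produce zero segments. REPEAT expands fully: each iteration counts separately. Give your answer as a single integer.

Answer: 4

Derivation:
Executing turtle program step by step:
Start: pos=(0,0), heading=0, pen down
RT 180: heading 0 -> 180
FD 2.9: (0,0) -> (-2.9,0) [heading=180, draw]
RT 270: heading 180 -> 270
FD 2.1: (-2.9,0) -> (-2.9,-2.1) [heading=270, draw]
FD 3.1: (-2.9,-2.1) -> (-2.9,-5.2) [heading=270, draw]
LT 90: heading 270 -> 0
RT 270: heading 0 -> 90
RT 163: heading 90 -> 287
FD 5.3: (-2.9,-5.2) -> (-1.35,-10.268) [heading=287, draw]
LT 270: heading 287 -> 197
Final: pos=(-1.35,-10.268), heading=197, 4 segment(s) drawn
Segments drawn: 4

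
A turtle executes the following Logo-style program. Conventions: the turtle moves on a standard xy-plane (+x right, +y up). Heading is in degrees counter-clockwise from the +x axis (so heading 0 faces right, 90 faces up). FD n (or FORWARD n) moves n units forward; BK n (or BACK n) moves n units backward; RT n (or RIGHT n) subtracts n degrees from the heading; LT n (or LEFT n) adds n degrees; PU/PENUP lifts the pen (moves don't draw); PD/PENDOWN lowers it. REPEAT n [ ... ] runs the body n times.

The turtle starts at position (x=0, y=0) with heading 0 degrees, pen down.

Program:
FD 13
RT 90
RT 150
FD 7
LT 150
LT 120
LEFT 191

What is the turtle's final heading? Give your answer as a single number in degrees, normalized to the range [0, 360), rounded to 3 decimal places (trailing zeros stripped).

Executing turtle program step by step:
Start: pos=(0,0), heading=0, pen down
FD 13: (0,0) -> (13,0) [heading=0, draw]
RT 90: heading 0 -> 270
RT 150: heading 270 -> 120
FD 7: (13,0) -> (9.5,6.062) [heading=120, draw]
LT 150: heading 120 -> 270
LT 120: heading 270 -> 30
LT 191: heading 30 -> 221
Final: pos=(9.5,6.062), heading=221, 2 segment(s) drawn

Answer: 221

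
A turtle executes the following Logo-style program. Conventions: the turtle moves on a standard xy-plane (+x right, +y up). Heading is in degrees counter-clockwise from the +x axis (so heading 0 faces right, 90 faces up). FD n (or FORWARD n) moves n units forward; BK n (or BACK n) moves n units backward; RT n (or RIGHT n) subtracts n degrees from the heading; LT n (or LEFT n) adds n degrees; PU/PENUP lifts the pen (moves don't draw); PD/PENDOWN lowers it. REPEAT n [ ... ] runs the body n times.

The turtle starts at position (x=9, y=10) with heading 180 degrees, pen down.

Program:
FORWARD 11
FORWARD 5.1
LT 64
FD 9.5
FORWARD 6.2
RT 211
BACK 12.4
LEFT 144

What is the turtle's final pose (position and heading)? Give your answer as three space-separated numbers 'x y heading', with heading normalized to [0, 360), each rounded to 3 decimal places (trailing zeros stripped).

Answer: -24.382 -10.865 177

Derivation:
Executing turtle program step by step:
Start: pos=(9,10), heading=180, pen down
FD 11: (9,10) -> (-2,10) [heading=180, draw]
FD 5.1: (-2,10) -> (-7.1,10) [heading=180, draw]
LT 64: heading 180 -> 244
FD 9.5: (-7.1,10) -> (-11.265,1.461) [heading=244, draw]
FD 6.2: (-11.265,1.461) -> (-13.982,-4.111) [heading=244, draw]
RT 211: heading 244 -> 33
BK 12.4: (-13.982,-4.111) -> (-24.382,-10.865) [heading=33, draw]
LT 144: heading 33 -> 177
Final: pos=(-24.382,-10.865), heading=177, 5 segment(s) drawn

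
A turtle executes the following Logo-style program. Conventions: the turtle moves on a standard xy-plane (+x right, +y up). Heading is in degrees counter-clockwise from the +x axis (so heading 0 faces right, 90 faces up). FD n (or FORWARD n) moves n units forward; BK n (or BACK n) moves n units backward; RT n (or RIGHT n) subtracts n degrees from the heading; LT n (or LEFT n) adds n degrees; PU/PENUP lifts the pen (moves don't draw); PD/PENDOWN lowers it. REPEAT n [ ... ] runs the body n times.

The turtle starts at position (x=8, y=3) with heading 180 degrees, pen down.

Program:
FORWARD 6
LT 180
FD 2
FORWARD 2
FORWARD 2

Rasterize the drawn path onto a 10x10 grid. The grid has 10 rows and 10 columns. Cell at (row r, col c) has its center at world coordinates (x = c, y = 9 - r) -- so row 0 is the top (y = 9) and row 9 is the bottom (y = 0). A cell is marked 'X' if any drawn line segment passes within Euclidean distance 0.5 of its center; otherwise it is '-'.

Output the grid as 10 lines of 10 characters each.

Answer: ----------
----------
----------
----------
----------
----------
--XXXXXXX-
----------
----------
----------

Derivation:
Segment 0: (8,3) -> (2,3)
Segment 1: (2,3) -> (4,3)
Segment 2: (4,3) -> (6,3)
Segment 3: (6,3) -> (8,3)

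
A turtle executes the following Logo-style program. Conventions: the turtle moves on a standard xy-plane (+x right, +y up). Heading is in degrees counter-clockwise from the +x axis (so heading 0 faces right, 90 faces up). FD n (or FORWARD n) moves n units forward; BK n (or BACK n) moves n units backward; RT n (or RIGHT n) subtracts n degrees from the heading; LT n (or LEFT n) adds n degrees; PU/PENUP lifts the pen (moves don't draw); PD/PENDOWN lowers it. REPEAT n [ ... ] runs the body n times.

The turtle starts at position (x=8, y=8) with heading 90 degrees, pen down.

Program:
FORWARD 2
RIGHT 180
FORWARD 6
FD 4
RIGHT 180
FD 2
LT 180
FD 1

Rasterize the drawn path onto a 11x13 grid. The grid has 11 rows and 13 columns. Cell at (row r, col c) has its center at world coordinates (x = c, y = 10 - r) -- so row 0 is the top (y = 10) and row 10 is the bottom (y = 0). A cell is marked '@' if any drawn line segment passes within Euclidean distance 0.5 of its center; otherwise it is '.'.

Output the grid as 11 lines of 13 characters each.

Segment 0: (8,8) -> (8,10)
Segment 1: (8,10) -> (8,4)
Segment 2: (8,4) -> (8,0)
Segment 3: (8,0) -> (8,2)
Segment 4: (8,2) -> (8,1)

Answer: ........@....
........@....
........@....
........@....
........@....
........@....
........@....
........@....
........@....
........@....
........@....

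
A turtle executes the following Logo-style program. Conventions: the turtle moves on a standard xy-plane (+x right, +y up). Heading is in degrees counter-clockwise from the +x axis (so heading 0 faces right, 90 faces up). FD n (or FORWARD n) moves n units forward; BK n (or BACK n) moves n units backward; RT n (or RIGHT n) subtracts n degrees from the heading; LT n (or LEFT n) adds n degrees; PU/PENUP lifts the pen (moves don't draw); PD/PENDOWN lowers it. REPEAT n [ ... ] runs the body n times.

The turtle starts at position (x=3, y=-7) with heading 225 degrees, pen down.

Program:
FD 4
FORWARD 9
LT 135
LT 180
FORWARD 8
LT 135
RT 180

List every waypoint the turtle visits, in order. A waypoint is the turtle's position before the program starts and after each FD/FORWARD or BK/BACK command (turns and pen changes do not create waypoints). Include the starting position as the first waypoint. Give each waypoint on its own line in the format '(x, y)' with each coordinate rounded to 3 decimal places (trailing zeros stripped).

Answer: (3, -7)
(0.172, -9.828)
(-6.192, -16.192)
(-14.192, -16.192)

Derivation:
Executing turtle program step by step:
Start: pos=(3,-7), heading=225, pen down
FD 4: (3,-7) -> (0.172,-9.828) [heading=225, draw]
FD 9: (0.172,-9.828) -> (-6.192,-16.192) [heading=225, draw]
LT 135: heading 225 -> 0
LT 180: heading 0 -> 180
FD 8: (-6.192,-16.192) -> (-14.192,-16.192) [heading=180, draw]
LT 135: heading 180 -> 315
RT 180: heading 315 -> 135
Final: pos=(-14.192,-16.192), heading=135, 3 segment(s) drawn
Waypoints (4 total):
(3, -7)
(0.172, -9.828)
(-6.192, -16.192)
(-14.192, -16.192)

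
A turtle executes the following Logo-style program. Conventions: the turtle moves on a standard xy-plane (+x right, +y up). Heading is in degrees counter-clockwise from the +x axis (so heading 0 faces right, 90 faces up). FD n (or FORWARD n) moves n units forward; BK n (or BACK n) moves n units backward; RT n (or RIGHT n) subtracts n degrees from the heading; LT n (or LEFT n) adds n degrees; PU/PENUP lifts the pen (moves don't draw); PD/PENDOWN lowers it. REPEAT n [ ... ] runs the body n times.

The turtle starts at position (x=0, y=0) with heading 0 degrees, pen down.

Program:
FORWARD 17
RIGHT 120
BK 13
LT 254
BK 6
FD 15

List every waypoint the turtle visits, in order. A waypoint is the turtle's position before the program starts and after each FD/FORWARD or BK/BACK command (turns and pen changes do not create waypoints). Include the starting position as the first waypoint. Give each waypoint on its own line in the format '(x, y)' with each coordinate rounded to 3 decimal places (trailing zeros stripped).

Executing turtle program step by step:
Start: pos=(0,0), heading=0, pen down
FD 17: (0,0) -> (17,0) [heading=0, draw]
RT 120: heading 0 -> 240
BK 13: (17,0) -> (23.5,11.258) [heading=240, draw]
LT 254: heading 240 -> 134
BK 6: (23.5,11.258) -> (27.668,6.942) [heading=134, draw]
FD 15: (27.668,6.942) -> (17.248,17.732) [heading=134, draw]
Final: pos=(17.248,17.732), heading=134, 4 segment(s) drawn
Waypoints (5 total):
(0, 0)
(17, 0)
(23.5, 11.258)
(27.668, 6.942)
(17.248, 17.732)

Answer: (0, 0)
(17, 0)
(23.5, 11.258)
(27.668, 6.942)
(17.248, 17.732)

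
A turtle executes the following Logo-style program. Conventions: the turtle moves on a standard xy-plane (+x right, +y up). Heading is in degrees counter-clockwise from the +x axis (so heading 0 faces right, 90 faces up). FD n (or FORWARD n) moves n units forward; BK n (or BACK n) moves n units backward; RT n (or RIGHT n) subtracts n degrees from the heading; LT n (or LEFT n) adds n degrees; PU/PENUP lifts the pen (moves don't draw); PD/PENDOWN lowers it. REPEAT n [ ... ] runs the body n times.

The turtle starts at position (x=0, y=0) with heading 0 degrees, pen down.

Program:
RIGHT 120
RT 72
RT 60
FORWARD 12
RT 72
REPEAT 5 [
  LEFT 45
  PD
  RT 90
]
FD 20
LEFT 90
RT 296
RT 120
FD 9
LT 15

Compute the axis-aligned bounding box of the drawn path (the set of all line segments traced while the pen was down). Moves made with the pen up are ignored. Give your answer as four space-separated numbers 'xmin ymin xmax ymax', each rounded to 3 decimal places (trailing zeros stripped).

Answer: -31.619 0 0 14.541

Derivation:
Executing turtle program step by step:
Start: pos=(0,0), heading=0, pen down
RT 120: heading 0 -> 240
RT 72: heading 240 -> 168
RT 60: heading 168 -> 108
FD 12: (0,0) -> (-3.708,11.413) [heading=108, draw]
RT 72: heading 108 -> 36
REPEAT 5 [
  -- iteration 1/5 --
  LT 45: heading 36 -> 81
  PD: pen down
  RT 90: heading 81 -> 351
  -- iteration 2/5 --
  LT 45: heading 351 -> 36
  PD: pen down
  RT 90: heading 36 -> 306
  -- iteration 3/5 --
  LT 45: heading 306 -> 351
  PD: pen down
  RT 90: heading 351 -> 261
  -- iteration 4/5 --
  LT 45: heading 261 -> 306
  PD: pen down
  RT 90: heading 306 -> 216
  -- iteration 5/5 --
  LT 45: heading 216 -> 261
  PD: pen down
  RT 90: heading 261 -> 171
]
FD 20: (-3.708,11.413) -> (-23.462,14.541) [heading=171, draw]
LT 90: heading 171 -> 261
RT 296: heading 261 -> 325
RT 120: heading 325 -> 205
FD 9: (-23.462,14.541) -> (-31.619,10.738) [heading=205, draw]
LT 15: heading 205 -> 220
Final: pos=(-31.619,10.738), heading=220, 3 segment(s) drawn

Segment endpoints: x in {-31.619, -23.462, -3.708, 0}, y in {0, 10.738, 11.413, 14.541}
xmin=-31.619, ymin=0, xmax=0, ymax=14.541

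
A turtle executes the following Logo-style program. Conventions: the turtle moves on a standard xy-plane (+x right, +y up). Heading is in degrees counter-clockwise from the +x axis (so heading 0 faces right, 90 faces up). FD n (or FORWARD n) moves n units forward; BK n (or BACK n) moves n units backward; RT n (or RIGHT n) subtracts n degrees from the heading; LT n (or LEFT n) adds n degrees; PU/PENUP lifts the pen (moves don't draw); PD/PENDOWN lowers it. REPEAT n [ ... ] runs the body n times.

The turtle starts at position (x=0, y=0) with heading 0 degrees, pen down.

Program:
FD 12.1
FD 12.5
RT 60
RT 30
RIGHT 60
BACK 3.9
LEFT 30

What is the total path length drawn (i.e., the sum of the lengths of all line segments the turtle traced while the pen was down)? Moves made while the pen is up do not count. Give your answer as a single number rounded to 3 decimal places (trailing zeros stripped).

Answer: 28.5

Derivation:
Executing turtle program step by step:
Start: pos=(0,0), heading=0, pen down
FD 12.1: (0,0) -> (12.1,0) [heading=0, draw]
FD 12.5: (12.1,0) -> (24.6,0) [heading=0, draw]
RT 60: heading 0 -> 300
RT 30: heading 300 -> 270
RT 60: heading 270 -> 210
BK 3.9: (24.6,0) -> (27.977,1.95) [heading=210, draw]
LT 30: heading 210 -> 240
Final: pos=(27.977,1.95), heading=240, 3 segment(s) drawn

Segment lengths:
  seg 1: (0,0) -> (12.1,0), length = 12.1
  seg 2: (12.1,0) -> (24.6,0), length = 12.5
  seg 3: (24.6,0) -> (27.977,1.95), length = 3.9
Total = 28.5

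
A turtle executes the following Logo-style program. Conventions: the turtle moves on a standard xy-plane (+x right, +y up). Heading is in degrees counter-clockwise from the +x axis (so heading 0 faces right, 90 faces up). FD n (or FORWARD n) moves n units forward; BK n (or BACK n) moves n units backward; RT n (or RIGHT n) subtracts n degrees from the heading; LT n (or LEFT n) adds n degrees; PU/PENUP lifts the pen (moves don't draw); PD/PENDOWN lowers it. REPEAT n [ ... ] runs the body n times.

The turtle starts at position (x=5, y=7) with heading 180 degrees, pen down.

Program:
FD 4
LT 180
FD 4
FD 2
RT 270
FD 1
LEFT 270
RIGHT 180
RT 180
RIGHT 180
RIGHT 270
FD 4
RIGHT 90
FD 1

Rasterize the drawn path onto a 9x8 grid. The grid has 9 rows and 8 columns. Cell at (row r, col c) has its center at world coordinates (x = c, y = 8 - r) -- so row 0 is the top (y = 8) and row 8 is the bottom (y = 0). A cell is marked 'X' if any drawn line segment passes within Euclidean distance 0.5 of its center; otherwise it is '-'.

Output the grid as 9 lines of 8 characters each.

Segment 0: (5,7) -> (1,7)
Segment 1: (1,7) -> (5,7)
Segment 2: (5,7) -> (7,7)
Segment 3: (7,7) -> (7,8)
Segment 4: (7,8) -> (7,4)
Segment 5: (7,4) -> (6,4)

Answer: -------X
-XXXXXXX
-------X
-------X
------XX
--------
--------
--------
--------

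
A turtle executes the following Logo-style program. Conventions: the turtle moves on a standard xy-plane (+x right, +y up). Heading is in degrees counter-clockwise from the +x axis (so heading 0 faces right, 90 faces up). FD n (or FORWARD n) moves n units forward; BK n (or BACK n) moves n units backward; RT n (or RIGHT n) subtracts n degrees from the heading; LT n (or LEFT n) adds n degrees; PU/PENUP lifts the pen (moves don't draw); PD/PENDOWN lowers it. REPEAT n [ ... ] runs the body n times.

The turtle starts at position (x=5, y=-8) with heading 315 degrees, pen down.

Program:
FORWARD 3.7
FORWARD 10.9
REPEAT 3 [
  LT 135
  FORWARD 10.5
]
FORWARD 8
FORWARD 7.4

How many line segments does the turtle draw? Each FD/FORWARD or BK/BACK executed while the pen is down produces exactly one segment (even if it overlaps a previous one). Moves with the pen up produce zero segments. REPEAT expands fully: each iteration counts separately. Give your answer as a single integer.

Answer: 7

Derivation:
Executing turtle program step by step:
Start: pos=(5,-8), heading=315, pen down
FD 3.7: (5,-8) -> (7.616,-10.616) [heading=315, draw]
FD 10.9: (7.616,-10.616) -> (15.324,-18.324) [heading=315, draw]
REPEAT 3 [
  -- iteration 1/3 --
  LT 135: heading 315 -> 90
  FD 10.5: (15.324,-18.324) -> (15.324,-7.824) [heading=90, draw]
  -- iteration 2/3 --
  LT 135: heading 90 -> 225
  FD 10.5: (15.324,-7.824) -> (7.899,-15.248) [heading=225, draw]
  -- iteration 3/3 --
  LT 135: heading 225 -> 0
  FD 10.5: (7.899,-15.248) -> (18.399,-15.248) [heading=0, draw]
]
FD 8: (18.399,-15.248) -> (26.399,-15.248) [heading=0, draw]
FD 7.4: (26.399,-15.248) -> (33.799,-15.248) [heading=0, draw]
Final: pos=(33.799,-15.248), heading=0, 7 segment(s) drawn
Segments drawn: 7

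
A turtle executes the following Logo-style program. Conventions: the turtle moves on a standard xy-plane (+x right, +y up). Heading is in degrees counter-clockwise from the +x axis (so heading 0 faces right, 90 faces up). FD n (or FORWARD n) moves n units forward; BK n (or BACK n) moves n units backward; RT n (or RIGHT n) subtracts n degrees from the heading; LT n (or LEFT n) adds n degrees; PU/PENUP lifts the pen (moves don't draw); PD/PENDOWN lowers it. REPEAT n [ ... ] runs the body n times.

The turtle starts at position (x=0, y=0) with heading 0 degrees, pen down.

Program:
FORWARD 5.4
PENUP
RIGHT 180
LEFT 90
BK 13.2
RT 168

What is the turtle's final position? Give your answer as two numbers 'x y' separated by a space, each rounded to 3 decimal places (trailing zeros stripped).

Executing turtle program step by step:
Start: pos=(0,0), heading=0, pen down
FD 5.4: (0,0) -> (5.4,0) [heading=0, draw]
PU: pen up
RT 180: heading 0 -> 180
LT 90: heading 180 -> 270
BK 13.2: (5.4,0) -> (5.4,13.2) [heading=270, move]
RT 168: heading 270 -> 102
Final: pos=(5.4,13.2), heading=102, 1 segment(s) drawn

Answer: 5.4 13.2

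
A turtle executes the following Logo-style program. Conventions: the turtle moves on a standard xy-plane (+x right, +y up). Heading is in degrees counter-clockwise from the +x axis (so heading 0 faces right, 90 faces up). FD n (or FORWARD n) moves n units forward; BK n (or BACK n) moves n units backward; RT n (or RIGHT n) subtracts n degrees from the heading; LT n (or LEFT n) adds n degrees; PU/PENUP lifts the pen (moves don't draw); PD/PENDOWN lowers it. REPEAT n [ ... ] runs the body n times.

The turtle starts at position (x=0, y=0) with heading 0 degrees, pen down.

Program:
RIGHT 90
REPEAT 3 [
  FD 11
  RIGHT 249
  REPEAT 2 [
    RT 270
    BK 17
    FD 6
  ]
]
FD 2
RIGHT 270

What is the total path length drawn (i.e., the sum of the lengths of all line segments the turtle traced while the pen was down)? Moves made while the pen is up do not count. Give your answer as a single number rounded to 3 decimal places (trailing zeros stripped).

Answer: 173

Derivation:
Executing turtle program step by step:
Start: pos=(0,0), heading=0, pen down
RT 90: heading 0 -> 270
REPEAT 3 [
  -- iteration 1/3 --
  FD 11: (0,0) -> (0,-11) [heading=270, draw]
  RT 249: heading 270 -> 21
  REPEAT 2 [
    -- iteration 1/2 --
    RT 270: heading 21 -> 111
    BK 17: (0,-11) -> (6.092,-26.871) [heading=111, draw]
    FD 6: (6.092,-26.871) -> (3.942,-21.269) [heading=111, draw]
    -- iteration 2/2 --
    RT 270: heading 111 -> 201
    BK 17: (3.942,-21.269) -> (19.813,-15.177) [heading=201, draw]
    FD 6: (19.813,-15.177) -> (14.211,-17.327) [heading=201, draw]
  ]
  -- iteration 2/3 --
  FD 11: (14.211,-17.327) -> (3.942,-21.269) [heading=201, draw]
  RT 249: heading 201 -> 312
  REPEAT 2 [
    -- iteration 1/2 --
    RT 270: heading 312 -> 42
    BK 17: (3.942,-21.269) -> (-8.691,-32.645) [heading=42, draw]
    FD 6: (-8.691,-32.645) -> (-4.233,-28.63) [heading=42, draw]
    -- iteration 2/2 --
    RT 270: heading 42 -> 132
    BK 17: (-4.233,-28.63) -> (7.143,-41.263) [heading=132, draw]
    FD 6: (7.143,-41.263) -> (3.128,-36.804) [heading=132, draw]
  ]
  -- iteration 3/3 --
  FD 11: (3.128,-36.804) -> (-4.233,-28.63) [heading=132, draw]
  RT 249: heading 132 -> 243
  REPEAT 2 [
    -- iteration 1/2 --
    RT 270: heading 243 -> 333
    BK 17: (-4.233,-28.63) -> (-19.38,-20.912) [heading=333, draw]
    FD 6: (-19.38,-20.912) -> (-14.034,-23.636) [heading=333, draw]
    -- iteration 2/2 --
    RT 270: heading 333 -> 63
    BK 17: (-14.034,-23.636) -> (-21.751,-38.783) [heading=63, draw]
    FD 6: (-21.751,-38.783) -> (-19.028,-33.437) [heading=63, draw]
  ]
]
FD 2: (-19.028,-33.437) -> (-18.12,-31.655) [heading=63, draw]
RT 270: heading 63 -> 153
Final: pos=(-18.12,-31.655), heading=153, 16 segment(s) drawn

Segment lengths:
  seg 1: (0,0) -> (0,-11), length = 11
  seg 2: (0,-11) -> (6.092,-26.871), length = 17
  seg 3: (6.092,-26.871) -> (3.942,-21.269), length = 6
  seg 4: (3.942,-21.269) -> (19.813,-15.177), length = 17
  seg 5: (19.813,-15.177) -> (14.211,-17.327), length = 6
  seg 6: (14.211,-17.327) -> (3.942,-21.269), length = 11
  seg 7: (3.942,-21.269) -> (-8.691,-32.645), length = 17
  seg 8: (-8.691,-32.645) -> (-4.233,-28.63), length = 6
  seg 9: (-4.233,-28.63) -> (7.143,-41.263), length = 17
  seg 10: (7.143,-41.263) -> (3.128,-36.804), length = 6
  seg 11: (3.128,-36.804) -> (-4.233,-28.63), length = 11
  seg 12: (-4.233,-28.63) -> (-19.38,-20.912), length = 17
  seg 13: (-19.38,-20.912) -> (-14.034,-23.636), length = 6
  seg 14: (-14.034,-23.636) -> (-21.751,-38.783), length = 17
  seg 15: (-21.751,-38.783) -> (-19.028,-33.437), length = 6
  seg 16: (-19.028,-33.437) -> (-18.12,-31.655), length = 2
Total = 173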